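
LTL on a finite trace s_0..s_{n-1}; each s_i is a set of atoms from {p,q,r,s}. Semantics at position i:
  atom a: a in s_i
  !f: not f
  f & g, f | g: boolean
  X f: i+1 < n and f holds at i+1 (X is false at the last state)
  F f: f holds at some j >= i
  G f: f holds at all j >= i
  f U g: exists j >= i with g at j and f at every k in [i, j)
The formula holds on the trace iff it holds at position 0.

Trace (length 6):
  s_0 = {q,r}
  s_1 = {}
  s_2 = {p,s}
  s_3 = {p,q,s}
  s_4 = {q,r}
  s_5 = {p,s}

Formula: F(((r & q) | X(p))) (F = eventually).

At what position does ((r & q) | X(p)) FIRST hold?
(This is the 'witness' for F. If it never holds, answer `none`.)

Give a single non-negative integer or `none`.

s_0={q,r}: ((r & q) | X(p))=True (r & q)=True r=True q=True X(p)=False p=False
s_1={}: ((r & q) | X(p))=True (r & q)=False r=False q=False X(p)=True p=False
s_2={p,s}: ((r & q) | X(p))=True (r & q)=False r=False q=False X(p)=True p=True
s_3={p,q,s}: ((r & q) | X(p))=False (r & q)=False r=False q=True X(p)=False p=True
s_4={q,r}: ((r & q) | X(p))=True (r & q)=True r=True q=True X(p)=True p=False
s_5={p,s}: ((r & q) | X(p))=False (r & q)=False r=False q=False X(p)=False p=True
F(((r & q) | X(p))) holds; first witness at position 0.

Answer: 0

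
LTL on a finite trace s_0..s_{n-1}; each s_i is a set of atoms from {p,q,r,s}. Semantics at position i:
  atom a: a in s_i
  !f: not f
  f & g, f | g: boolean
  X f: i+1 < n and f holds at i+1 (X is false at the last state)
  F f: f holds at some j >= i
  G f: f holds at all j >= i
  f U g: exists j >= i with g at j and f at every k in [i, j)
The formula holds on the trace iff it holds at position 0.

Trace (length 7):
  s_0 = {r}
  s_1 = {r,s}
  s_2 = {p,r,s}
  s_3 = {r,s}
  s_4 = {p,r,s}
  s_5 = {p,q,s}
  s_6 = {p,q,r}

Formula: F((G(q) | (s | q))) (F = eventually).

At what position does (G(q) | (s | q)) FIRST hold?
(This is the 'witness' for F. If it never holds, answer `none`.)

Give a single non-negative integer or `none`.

s_0={r}: (G(q) | (s | q))=False G(q)=False q=False (s | q)=False s=False
s_1={r,s}: (G(q) | (s | q))=True G(q)=False q=False (s | q)=True s=True
s_2={p,r,s}: (G(q) | (s | q))=True G(q)=False q=False (s | q)=True s=True
s_3={r,s}: (G(q) | (s | q))=True G(q)=False q=False (s | q)=True s=True
s_4={p,r,s}: (G(q) | (s | q))=True G(q)=False q=False (s | q)=True s=True
s_5={p,q,s}: (G(q) | (s | q))=True G(q)=True q=True (s | q)=True s=True
s_6={p,q,r}: (G(q) | (s | q))=True G(q)=True q=True (s | q)=True s=False
F((G(q) | (s | q))) holds; first witness at position 1.

Answer: 1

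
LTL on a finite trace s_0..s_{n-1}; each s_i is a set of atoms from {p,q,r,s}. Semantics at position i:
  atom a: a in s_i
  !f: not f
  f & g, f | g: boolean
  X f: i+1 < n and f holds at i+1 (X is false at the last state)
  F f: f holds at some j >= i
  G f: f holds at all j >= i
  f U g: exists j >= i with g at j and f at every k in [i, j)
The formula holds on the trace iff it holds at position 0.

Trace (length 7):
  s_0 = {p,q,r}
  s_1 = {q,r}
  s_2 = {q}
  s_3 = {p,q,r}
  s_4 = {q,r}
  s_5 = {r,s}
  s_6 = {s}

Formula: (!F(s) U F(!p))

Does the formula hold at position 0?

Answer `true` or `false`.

Answer: true

Derivation:
s_0={p,q,r}: (!F(s) U F(!p))=True !F(s)=False F(s)=True s=False F(!p)=True !p=False p=True
s_1={q,r}: (!F(s) U F(!p))=True !F(s)=False F(s)=True s=False F(!p)=True !p=True p=False
s_2={q}: (!F(s) U F(!p))=True !F(s)=False F(s)=True s=False F(!p)=True !p=True p=False
s_3={p,q,r}: (!F(s) U F(!p))=True !F(s)=False F(s)=True s=False F(!p)=True !p=False p=True
s_4={q,r}: (!F(s) U F(!p))=True !F(s)=False F(s)=True s=False F(!p)=True !p=True p=False
s_5={r,s}: (!F(s) U F(!p))=True !F(s)=False F(s)=True s=True F(!p)=True !p=True p=False
s_6={s}: (!F(s) U F(!p))=True !F(s)=False F(s)=True s=True F(!p)=True !p=True p=False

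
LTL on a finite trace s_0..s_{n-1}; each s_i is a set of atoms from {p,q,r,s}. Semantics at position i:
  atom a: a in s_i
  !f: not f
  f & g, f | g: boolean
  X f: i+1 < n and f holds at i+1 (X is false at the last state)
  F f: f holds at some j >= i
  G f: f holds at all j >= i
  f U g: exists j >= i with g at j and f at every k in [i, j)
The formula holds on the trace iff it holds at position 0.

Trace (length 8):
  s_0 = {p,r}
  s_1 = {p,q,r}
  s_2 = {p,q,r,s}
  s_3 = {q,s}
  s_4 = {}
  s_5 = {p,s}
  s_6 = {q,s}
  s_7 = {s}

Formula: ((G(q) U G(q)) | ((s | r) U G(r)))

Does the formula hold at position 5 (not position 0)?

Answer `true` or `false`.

s_0={p,r}: ((G(q) U G(q)) | ((s | r) U G(r)))=False (G(q) U G(q))=False G(q)=False q=False ((s | r) U G(r))=False (s | r)=True s=False r=True G(r)=False
s_1={p,q,r}: ((G(q) U G(q)) | ((s | r) U G(r)))=False (G(q) U G(q))=False G(q)=False q=True ((s | r) U G(r))=False (s | r)=True s=False r=True G(r)=False
s_2={p,q,r,s}: ((G(q) U G(q)) | ((s | r) U G(r)))=False (G(q) U G(q))=False G(q)=False q=True ((s | r) U G(r))=False (s | r)=True s=True r=True G(r)=False
s_3={q,s}: ((G(q) U G(q)) | ((s | r) U G(r)))=False (G(q) U G(q))=False G(q)=False q=True ((s | r) U G(r))=False (s | r)=True s=True r=False G(r)=False
s_4={}: ((G(q) U G(q)) | ((s | r) U G(r)))=False (G(q) U G(q))=False G(q)=False q=False ((s | r) U G(r))=False (s | r)=False s=False r=False G(r)=False
s_5={p,s}: ((G(q) U G(q)) | ((s | r) U G(r)))=False (G(q) U G(q))=False G(q)=False q=False ((s | r) U G(r))=False (s | r)=True s=True r=False G(r)=False
s_6={q,s}: ((G(q) U G(q)) | ((s | r) U G(r)))=False (G(q) U G(q))=False G(q)=False q=True ((s | r) U G(r))=False (s | r)=True s=True r=False G(r)=False
s_7={s}: ((G(q) U G(q)) | ((s | r) U G(r)))=False (G(q) U G(q))=False G(q)=False q=False ((s | r) U G(r))=False (s | r)=True s=True r=False G(r)=False
Evaluating at position 5: result = False

Answer: false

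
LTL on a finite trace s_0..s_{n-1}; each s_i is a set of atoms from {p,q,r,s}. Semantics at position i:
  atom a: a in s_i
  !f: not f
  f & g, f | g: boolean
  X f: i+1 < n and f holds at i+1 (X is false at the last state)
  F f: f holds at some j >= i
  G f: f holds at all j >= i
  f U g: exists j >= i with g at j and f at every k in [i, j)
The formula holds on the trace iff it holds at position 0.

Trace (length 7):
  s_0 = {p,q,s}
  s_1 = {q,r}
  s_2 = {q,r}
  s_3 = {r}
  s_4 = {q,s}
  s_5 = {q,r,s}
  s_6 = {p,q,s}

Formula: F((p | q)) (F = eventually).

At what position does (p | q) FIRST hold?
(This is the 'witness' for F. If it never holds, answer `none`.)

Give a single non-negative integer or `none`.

s_0={p,q,s}: (p | q)=True p=True q=True
s_1={q,r}: (p | q)=True p=False q=True
s_2={q,r}: (p | q)=True p=False q=True
s_3={r}: (p | q)=False p=False q=False
s_4={q,s}: (p | q)=True p=False q=True
s_5={q,r,s}: (p | q)=True p=False q=True
s_6={p,q,s}: (p | q)=True p=True q=True
F((p | q)) holds; first witness at position 0.

Answer: 0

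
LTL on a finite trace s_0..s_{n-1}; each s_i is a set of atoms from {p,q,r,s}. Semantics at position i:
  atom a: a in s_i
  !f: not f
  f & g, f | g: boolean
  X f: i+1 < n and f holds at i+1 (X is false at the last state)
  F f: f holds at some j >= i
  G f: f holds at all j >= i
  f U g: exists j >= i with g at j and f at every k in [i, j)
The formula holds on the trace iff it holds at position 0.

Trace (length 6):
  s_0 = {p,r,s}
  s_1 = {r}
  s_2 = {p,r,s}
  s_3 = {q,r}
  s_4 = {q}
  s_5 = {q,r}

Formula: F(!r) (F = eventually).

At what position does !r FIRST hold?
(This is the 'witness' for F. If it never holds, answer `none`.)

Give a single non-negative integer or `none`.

s_0={p,r,s}: !r=False r=True
s_1={r}: !r=False r=True
s_2={p,r,s}: !r=False r=True
s_3={q,r}: !r=False r=True
s_4={q}: !r=True r=False
s_5={q,r}: !r=False r=True
F(!r) holds; first witness at position 4.

Answer: 4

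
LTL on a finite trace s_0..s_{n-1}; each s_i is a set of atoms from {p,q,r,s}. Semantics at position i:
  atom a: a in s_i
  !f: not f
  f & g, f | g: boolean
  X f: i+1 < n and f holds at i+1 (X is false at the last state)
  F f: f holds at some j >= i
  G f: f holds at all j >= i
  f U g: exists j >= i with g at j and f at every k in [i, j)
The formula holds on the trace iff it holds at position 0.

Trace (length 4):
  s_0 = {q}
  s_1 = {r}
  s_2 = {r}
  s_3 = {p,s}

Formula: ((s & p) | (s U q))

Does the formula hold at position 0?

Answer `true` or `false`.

s_0={q}: ((s & p) | (s U q))=True (s & p)=False s=False p=False (s U q)=True q=True
s_1={r}: ((s & p) | (s U q))=False (s & p)=False s=False p=False (s U q)=False q=False
s_2={r}: ((s & p) | (s U q))=False (s & p)=False s=False p=False (s U q)=False q=False
s_3={p,s}: ((s & p) | (s U q))=True (s & p)=True s=True p=True (s U q)=False q=False

Answer: true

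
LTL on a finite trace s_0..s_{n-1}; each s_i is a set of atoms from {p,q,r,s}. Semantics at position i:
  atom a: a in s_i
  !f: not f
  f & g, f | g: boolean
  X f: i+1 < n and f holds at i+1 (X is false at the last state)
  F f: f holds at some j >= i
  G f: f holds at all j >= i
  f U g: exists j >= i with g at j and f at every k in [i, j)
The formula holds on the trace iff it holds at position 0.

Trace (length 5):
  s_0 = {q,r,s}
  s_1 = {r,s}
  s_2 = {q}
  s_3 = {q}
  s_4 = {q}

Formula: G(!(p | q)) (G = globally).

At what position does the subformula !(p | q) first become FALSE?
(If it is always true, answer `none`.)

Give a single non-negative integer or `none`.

Answer: 0

Derivation:
s_0={q,r,s}: !(p | q)=False (p | q)=True p=False q=True
s_1={r,s}: !(p | q)=True (p | q)=False p=False q=False
s_2={q}: !(p | q)=False (p | q)=True p=False q=True
s_3={q}: !(p | q)=False (p | q)=True p=False q=True
s_4={q}: !(p | q)=False (p | q)=True p=False q=True
G(!(p | q)) holds globally = False
First violation at position 0.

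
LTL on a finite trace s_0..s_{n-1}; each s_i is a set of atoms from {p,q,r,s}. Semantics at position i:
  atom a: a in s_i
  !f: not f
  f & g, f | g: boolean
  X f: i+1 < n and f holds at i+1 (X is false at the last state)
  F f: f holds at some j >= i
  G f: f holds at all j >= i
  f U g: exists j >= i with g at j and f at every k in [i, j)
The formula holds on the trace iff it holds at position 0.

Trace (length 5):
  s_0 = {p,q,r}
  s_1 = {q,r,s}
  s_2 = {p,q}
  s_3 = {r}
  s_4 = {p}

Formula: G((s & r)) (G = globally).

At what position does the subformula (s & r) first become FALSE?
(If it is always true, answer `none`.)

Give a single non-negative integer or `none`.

Answer: 0

Derivation:
s_0={p,q,r}: (s & r)=False s=False r=True
s_1={q,r,s}: (s & r)=True s=True r=True
s_2={p,q}: (s & r)=False s=False r=False
s_3={r}: (s & r)=False s=False r=True
s_4={p}: (s & r)=False s=False r=False
G((s & r)) holds globally = False
First violation at position 0.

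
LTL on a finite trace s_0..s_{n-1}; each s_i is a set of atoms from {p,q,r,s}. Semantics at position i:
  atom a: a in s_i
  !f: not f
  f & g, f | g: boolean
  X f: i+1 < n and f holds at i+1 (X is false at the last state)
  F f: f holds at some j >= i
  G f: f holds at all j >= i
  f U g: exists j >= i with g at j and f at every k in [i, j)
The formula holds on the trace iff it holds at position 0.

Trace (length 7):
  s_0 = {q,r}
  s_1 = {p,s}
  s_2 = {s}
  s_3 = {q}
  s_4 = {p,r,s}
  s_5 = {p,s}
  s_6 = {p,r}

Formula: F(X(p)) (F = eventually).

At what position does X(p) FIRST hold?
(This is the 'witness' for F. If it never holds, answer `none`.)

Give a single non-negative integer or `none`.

s_0={q,r}: X(p)=True p=False
s_1={p,s}: X(p)=False p=True
s_2={s}: X(p)=False p=False
s_3={q}: X(p)=True p=False
s_4={p,r,s}: X(p)=True p=True
s_5={p,s}: X(p)=True p=True
s_6={p,r}: X(p)=False p=True
F(X(p)) holds; first witness at position 0.

Answer: 0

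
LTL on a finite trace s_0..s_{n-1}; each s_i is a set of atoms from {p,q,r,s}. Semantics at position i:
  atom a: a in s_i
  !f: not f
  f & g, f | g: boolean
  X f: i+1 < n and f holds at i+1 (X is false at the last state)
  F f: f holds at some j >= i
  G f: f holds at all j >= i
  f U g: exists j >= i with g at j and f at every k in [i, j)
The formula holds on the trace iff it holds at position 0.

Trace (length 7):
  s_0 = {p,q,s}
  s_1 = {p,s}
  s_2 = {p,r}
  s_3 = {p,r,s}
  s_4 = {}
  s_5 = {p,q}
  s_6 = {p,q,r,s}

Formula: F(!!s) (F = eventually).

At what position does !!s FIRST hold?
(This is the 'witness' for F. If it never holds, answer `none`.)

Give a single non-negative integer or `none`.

Answer: 0

Derivation:
s_0={p,q,s}: !!s=True !s=False s=True
s_1={p,s}: !!s=True !s=False s=True
s_2={p,r}: !!s=False !s=True s=False
s_3={p,r,s}: !!s=True !s=False s=True
s_4={}: !!s=False !s=True s=False
s_5={p,q}: !!s=False !s=True s=False
s_6={p,q,r,s}: !!s=True !s=False s=True
F(!!s) holds; first witness at position 0.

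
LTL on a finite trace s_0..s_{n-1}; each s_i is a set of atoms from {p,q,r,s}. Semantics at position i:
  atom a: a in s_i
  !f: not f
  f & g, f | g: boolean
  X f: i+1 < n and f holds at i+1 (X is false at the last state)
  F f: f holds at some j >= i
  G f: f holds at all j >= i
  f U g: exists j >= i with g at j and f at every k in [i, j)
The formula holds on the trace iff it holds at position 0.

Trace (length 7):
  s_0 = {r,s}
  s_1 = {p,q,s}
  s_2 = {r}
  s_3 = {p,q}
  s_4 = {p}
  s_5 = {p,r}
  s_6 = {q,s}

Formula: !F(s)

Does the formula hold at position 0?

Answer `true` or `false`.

Answer: false

Derivation:
s_0={r,s}: !F(s)=False F(s)=True s=True
s_1={p,q,s}: !F(s)=False F(s)=True s=True
s_2={r}: !F(s)=False F(s)=True s=False
s_3={p,q}: !F(s)=False F(s)=True s=False
s_4={p}: !F(s)=False F(s)=True s=False
s_5={p,r}: !F(s)=False F(s)=True s=False
s_6={q,s}: !F(s)=False F(s)=True s=True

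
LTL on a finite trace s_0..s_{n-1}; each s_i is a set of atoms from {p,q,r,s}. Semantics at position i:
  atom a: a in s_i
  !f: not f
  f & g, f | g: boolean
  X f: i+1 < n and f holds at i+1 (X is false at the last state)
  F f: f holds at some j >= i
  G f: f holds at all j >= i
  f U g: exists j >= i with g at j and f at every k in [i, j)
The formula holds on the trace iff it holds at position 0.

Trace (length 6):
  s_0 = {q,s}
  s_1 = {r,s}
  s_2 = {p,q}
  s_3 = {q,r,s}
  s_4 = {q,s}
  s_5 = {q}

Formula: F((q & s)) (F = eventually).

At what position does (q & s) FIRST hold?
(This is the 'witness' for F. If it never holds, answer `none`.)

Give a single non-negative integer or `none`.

Answer: 0

Derivation:
s_0={q,s}: (q & s)=True q=True s=True
s_1={r,s}: (q & s)=False q=False s=True
s_2={p,q}: (q & s)=False q=True s=False
s_3={q,r,s}: (q & s)=True q=True s=True
s_4={q,s}: (q & s)=True q=True s=True
s_5={q}: (q & s)=False q=True s=False
F((q & s)) holds; first witness at position 0.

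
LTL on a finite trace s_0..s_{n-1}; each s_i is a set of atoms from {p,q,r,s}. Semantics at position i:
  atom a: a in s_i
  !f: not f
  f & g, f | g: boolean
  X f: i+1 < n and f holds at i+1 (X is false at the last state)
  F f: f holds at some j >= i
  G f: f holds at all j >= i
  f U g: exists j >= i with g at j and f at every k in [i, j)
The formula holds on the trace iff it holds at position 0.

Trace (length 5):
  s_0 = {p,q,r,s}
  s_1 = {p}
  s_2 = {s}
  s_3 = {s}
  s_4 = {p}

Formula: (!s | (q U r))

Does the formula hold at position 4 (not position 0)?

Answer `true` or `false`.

s_0={p,q,r,s}: (!s | (q U r))=True !s=False s=True (q U r)=True q=True r=True
s_1={p}: (!s | (q U r))=True !s=True s=False (q U r)=False q=False r=False
s_2={s}: (!s | (q U r))=False !s=False s=True (q U r)=False q=False r=False
s_3={s}: (!s | (q U r))=False !s=False s=True (q U r)=False q=False r=False
s_4={p}: (!s | (q U r))=True !s=True s=False (q U r)=False q=False r=False
Evaluating at position 4: result = True

Answer: true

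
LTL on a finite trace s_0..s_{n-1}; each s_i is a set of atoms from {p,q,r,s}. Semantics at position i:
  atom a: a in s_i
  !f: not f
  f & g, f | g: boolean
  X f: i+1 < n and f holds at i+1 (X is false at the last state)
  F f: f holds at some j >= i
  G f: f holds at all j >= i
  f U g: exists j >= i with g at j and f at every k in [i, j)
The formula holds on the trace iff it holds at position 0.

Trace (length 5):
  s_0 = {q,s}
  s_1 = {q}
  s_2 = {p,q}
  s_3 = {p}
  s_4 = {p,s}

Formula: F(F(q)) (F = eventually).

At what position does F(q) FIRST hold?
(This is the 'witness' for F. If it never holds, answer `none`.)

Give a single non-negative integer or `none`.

s_0={q,s}: F(q)=True q=True
s_1={q}: F(q)=True q=True
s_2={p,q}: F(q)=True q=True
s_3={p}: F(q)=False q=False
s_4={p,s}: F(q)=False q=False
F(F(q)) holds; first witness at position 0.

Answer: 0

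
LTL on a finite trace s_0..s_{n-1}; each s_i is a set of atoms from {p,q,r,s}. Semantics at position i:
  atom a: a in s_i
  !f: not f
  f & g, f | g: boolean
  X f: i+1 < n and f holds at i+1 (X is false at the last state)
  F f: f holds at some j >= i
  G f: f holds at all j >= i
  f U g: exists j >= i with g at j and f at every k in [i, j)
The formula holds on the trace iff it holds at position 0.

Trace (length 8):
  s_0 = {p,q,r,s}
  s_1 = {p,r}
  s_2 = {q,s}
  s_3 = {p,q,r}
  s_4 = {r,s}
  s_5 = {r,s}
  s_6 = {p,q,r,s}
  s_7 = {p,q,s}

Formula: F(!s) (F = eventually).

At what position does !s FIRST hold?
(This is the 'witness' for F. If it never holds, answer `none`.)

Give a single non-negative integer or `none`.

Answer: 1

Derivation:
s_0={p,q,r,s}: !s=False s=True
s_1={p,r}: !s=True s=False
s_2={q,s}: !s=False s=True
s_3={p,q,r}: !s=True s=False
s_4={r,s}: !s=False s=True
s_5={r,s}: !s=False s=True
s_6={p,q,r,s}: !s=False s=True
s_7={p,q,s}: !s=False s=True
F(!s) holds; first witness at position 1.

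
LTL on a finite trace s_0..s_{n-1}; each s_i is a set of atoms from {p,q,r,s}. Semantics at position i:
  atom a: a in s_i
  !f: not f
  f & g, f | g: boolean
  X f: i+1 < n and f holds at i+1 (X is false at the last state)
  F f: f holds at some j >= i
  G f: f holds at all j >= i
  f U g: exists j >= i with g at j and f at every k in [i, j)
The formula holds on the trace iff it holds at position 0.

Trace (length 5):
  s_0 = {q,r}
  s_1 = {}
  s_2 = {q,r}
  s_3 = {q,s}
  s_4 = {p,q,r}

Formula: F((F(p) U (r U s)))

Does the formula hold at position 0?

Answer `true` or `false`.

s_0={q,r}: F((F(p) U (r U s)))=True (F(p) U (r U s))=True F(p)=True p=False (r U s)=False r=True s=False
s_1={}: F((F(p) U (r U s)))=True (F(p) U (r U s))=True F(p)=True p=False (r U s)=False r=False s=False
s_2={q,r}: F((F(p) U (r U s)))=True (F(p) U (r U s))=True F(p)=True p=False (r U s)=True r=True s=False
s_3={q,s}: F((F(p) U (r U s)))=True (F(p) U (r U s))=True F(p)=True p=False (r U s)=True r=False s=True
s_4={p,q,r}: F((F(p) U (r U s)))=False (F(p) U (r U s))=False F(p)=True p=True (r U s)=False r=True s=False

Answer: true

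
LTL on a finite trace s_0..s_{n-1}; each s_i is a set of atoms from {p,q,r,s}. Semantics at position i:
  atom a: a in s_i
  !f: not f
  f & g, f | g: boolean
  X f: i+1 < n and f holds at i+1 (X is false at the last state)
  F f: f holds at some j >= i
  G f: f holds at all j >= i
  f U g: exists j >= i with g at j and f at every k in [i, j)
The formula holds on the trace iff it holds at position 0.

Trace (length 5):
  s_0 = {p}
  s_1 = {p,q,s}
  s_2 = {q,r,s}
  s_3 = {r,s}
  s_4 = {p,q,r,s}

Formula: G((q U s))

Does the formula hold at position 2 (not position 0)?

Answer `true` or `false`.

Answer: true

Derivation:
s_0={p}: G((q U s))=False (q U s)=False q=False s=False
s_1={p,q,s}: G((q U s))=True (q U s)=True q=True s=True
s_2={q,r,s}: G((q U s))=True (q U s)=True q=True s=True
s_3={r,s}: G((q U s))=True (q U s)=True q=False s=True
s_4={p,q,r,s}: G((q U s))=True (q U s)=True q=True s=True
Evaluating at position 2: result = True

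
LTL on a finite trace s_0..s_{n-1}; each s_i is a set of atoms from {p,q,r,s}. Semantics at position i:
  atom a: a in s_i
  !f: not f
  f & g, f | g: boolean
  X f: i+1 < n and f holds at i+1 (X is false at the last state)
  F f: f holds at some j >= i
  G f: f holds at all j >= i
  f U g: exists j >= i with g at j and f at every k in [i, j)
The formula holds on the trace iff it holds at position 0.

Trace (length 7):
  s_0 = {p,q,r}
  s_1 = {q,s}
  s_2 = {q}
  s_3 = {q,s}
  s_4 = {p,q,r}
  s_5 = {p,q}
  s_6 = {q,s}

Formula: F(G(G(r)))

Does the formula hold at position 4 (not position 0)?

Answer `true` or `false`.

s_0={p,q,r}: F(G(G(r)))=False G(G(r))=False G(r)=False r=True
s_1={q,s}: F(G(G(r)))=False G(G(r))=False G(r)=False r=False
s_2={q}: F(G(G(r)))=False G(G(r))=False G(r)=False r=False
s_3={q,s}: F(G(G(r)))=False G(G(r))=False G(r)=False r=False
s_4={p,q,r}: F(G(G(r)))=False G(G(r))=False G(r)=False r=True
s_5={p,q}: F(G(G(r)))=False G(G(r))=False G(r)=False r=False
s_6={q,s}: F(G(G(r)))=False G(G(r))=False G(r)=False r=False
Evaluating at position 4: result = False

Answer: false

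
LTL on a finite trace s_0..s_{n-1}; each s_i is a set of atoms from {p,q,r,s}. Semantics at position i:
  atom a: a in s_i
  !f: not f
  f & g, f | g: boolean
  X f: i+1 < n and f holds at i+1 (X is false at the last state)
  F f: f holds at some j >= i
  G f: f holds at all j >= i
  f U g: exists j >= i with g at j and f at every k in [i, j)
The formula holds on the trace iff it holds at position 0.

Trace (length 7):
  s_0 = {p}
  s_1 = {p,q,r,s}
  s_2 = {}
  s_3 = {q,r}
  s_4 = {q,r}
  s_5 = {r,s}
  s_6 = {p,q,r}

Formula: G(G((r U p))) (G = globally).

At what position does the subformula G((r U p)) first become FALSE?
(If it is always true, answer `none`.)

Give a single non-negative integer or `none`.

s_0={p}: G((r U p))=False (r U p)=True r=False p=True
s_1={p,q,r,s}: G((r U p))=False (r U p)=True r=True p=True
s_2={}: G((r U p))=False (r U p)=False r=False p=False
s_3={q,r}: G((r U p))=True (r U p)=True r=True p=False
s_4={q,r}: G((r U p))=True (r U p)=True r=True p=False
s_5={r,s}: G((r U p))=True (r U p)=True r=True p=False
s_6={p,q,r}: G((r U p))=True (r U p)=True r=True p=True
G(G((r U p))) holds globally = False
First violation at position 0.

Answer: 0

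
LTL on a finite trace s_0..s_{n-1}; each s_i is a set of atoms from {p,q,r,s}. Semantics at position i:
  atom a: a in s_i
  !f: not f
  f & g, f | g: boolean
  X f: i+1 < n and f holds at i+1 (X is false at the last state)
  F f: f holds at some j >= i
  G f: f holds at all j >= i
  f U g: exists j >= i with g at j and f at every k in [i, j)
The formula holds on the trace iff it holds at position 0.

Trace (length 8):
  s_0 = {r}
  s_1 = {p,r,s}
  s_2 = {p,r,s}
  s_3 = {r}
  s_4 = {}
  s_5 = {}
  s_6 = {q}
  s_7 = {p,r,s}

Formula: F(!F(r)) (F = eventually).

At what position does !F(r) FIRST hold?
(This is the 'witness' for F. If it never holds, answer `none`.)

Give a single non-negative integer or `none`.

Answer: none

Derivation:
s_0={r}: !F(r)=False F(r)=True r=True
s_1={p,r,s}: !F(r)=False F(r)=True r=True
s_2={p,r,s}: !F(r)=False F(r)=True r=True
s_3={r}: !F(r)=False F(r)=True r=True
s_4={}: !F(r)=False F(r)=True r=False
s_5={}: !F(r)=False F(r)=True r=False
s_6={q}: !F(r)=False F(r)=True r=False
s_7={p,r,s}: !F(r)=False F(r)=True r=True
F(!F(r)) does not hold (no witness exists).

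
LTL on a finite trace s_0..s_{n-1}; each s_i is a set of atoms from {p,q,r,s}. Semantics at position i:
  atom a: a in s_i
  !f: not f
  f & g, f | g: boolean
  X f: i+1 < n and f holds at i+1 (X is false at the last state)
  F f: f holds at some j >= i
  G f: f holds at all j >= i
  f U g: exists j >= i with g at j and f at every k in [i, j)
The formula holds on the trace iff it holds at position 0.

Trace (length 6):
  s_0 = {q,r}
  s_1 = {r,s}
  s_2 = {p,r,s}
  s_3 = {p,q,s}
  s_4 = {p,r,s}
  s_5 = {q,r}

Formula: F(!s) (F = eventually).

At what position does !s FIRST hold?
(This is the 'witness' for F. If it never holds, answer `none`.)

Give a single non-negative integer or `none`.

s_0={q,r}: !s=True s=False
s_1={r,s}: !s=False s=True
s_2={p,r,s}: !s=False s=True
s_3={p,q,s}: !s=False s=True
s_4={p,r,s}: !s=False s=True
s_5={q,r}: !s=True s=False
F(!s) holds; first witness at position 0.

Answer: 0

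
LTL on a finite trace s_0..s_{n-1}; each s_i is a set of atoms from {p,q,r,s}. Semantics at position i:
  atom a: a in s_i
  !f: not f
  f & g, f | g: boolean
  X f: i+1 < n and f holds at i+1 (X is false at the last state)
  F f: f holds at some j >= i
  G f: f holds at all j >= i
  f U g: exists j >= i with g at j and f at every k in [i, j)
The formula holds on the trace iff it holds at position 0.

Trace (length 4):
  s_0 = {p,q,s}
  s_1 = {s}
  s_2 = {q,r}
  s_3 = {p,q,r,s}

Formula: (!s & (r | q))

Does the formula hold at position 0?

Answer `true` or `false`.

Answer: false

Derivation:
s_0={p,q,s}: (!s & (r | q))=False !s=False s=True (r | q)=True r=False q=True
s_1={s}: (!s & (r | q))=False !s=False s=True (r | q)=False r=False q=False
s_2={q,r}: (!s & (r | q))=True !s=True s=False (r | q)=True r=True q=True
s_3={p,q,r,s}: (!s & (r | q))=False !s=False s=True (r | q)=True r=True q=True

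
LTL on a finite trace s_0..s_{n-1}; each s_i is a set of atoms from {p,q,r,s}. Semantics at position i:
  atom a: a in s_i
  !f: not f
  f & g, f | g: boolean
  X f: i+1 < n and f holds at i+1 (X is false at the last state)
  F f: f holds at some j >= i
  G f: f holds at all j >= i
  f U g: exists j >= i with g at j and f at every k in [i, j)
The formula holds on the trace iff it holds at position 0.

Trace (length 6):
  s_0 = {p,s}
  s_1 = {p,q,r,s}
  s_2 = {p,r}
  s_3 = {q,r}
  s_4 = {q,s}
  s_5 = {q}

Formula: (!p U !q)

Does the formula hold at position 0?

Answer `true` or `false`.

Answer: true

Derivation:
s_0={p,s}: (!p U !q)=True !p=False p=True !q=True q=False
s_1={p,q,r,s}: (!p U !q)=False !p=False p=True !q=False q=True
s_2={p,r}: (!p U !q)=True !p=False p=True !q=True q=False
s_3={q,r}: (!p U !q)=False !p=True p=False !q=False q=True
s_4={q,s}: (!p U !q)=False !p=True p=False !q=False q=True
s_5={q}: (!p U !q)=False !p=True p=False !q=False q=True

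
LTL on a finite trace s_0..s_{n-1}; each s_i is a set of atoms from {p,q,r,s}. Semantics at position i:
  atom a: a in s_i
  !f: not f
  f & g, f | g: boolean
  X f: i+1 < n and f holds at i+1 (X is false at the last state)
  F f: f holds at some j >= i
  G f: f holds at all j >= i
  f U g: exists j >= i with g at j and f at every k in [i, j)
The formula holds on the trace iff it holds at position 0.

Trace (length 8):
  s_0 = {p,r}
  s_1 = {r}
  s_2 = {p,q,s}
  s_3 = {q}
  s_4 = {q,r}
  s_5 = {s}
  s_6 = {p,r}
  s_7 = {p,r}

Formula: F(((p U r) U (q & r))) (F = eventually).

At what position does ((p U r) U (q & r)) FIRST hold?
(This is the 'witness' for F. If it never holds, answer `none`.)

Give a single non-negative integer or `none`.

Answer: 4

Derivation:
s_0={p,r}: ((p U r) U (q & r))=False (p U r)=True p=True r=True (q & r)=False q=False
s_1={r}: ((p U r) U (q & r))=False (p U r)=True p=False r=True (q & r)=False q=False
s_2={p,q,s}: ((p U r) U (q & r))=False (p U r)=False p=True r=False (q & r)=False q=True
s_3={q}: ((p U r) U (q & r))=False (p U r)=False p=False r=False (q & r)=False q=True
s_4={q,r}: ((p U r) U (q & r))=True (p U r)=True p=False r=True (q & r)=True q=True
s_5={s}: ((p U r) U (q & r))=False (p U r)=False p=False r=False (q & r)=False q=False
s_6={p,r}: ((p U r) U (q & r))=False (p U r)=True p=True r=True (q & r)=False q=False
s_7={p,r}: ((p U r) U (q & r))=False (p U r)=True p=True r=True (q & r)=False q=False
F(((p U r) U (q & r))) holds; first witness at position 4.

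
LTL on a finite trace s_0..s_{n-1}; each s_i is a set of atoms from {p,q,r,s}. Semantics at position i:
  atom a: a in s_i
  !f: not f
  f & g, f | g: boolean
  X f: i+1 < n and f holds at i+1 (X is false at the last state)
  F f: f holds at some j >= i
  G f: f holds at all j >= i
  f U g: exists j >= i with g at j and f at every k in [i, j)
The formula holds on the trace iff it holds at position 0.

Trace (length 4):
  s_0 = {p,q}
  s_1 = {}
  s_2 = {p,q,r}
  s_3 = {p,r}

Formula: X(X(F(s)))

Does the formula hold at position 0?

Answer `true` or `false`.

s_0={p,q}: X(X(F(s)))=False X(F(s))=False F(s)=False s=False
s_1={}: X(X(F(s)))=False X(F(s))=False F(s)=False s=False
s_2={p,q,r}: X(X(F(s)))=False X(F(s))=False F(s)=False s=False
s_3={p,r}: X(X(F(s)))=False X(F(s))=False F(s)=False s=False

Answer: false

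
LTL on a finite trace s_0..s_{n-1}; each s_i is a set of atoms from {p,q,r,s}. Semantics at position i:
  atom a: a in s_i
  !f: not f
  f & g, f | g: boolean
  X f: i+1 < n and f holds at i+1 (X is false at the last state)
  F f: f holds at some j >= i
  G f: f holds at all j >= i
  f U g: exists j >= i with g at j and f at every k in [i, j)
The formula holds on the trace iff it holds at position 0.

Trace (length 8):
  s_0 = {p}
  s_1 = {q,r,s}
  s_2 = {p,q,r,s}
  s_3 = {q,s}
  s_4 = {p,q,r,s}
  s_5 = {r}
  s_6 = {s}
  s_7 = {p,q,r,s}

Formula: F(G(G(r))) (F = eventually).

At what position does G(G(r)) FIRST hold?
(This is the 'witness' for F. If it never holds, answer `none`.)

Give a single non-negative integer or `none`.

s_0={p}: G(G(r))=False G(r)=False r=False
s_1={q,r,s}: G(G(r))=False G(r)=False r=True
s_2={p,q,r,s}: G(G(r))=False G(r)=False r=True
s_3={q,s}: G(G(r))=False G(r)=False r=False
s_4={p,q,r,s}: G(G(r))=False G(r)=False r=True
s_5={r}: G(G(r))=False G(r)=False r=True
s_6={s}: G(G(r))=False G(r)=False r=False
s_7={p,q,r,s}: G(G(r))=True G(r)=True r=True
F(G(G(r))) holds; first witness at position 7.

Answer: 7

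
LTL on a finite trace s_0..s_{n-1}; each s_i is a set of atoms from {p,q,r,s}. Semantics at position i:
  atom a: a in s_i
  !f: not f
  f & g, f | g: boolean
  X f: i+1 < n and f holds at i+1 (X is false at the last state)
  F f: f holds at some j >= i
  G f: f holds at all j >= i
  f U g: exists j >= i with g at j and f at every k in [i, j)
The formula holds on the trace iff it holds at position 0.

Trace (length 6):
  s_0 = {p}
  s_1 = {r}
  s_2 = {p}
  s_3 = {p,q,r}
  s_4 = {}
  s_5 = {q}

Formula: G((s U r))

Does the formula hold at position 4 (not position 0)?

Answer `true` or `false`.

Answer: false

Derivation:
s_0={p}: G((s U r))=False (s U r)=False s=False r=False
s_1={r}: G((s U r))=False (s U r)=True s=False r=True
s_2={p}: G((s U r))=False (s U r)=False s=False r=False
s_3={p,q,r}: G((s U r))=False (s U r)=True s=False r=True
s_4={}: G((s U r))=False (s U r)=False s=False r=False
s_5={q}: G((s U r))=False (s U r)=False s=False r=False
Evaluating at position 4: result = False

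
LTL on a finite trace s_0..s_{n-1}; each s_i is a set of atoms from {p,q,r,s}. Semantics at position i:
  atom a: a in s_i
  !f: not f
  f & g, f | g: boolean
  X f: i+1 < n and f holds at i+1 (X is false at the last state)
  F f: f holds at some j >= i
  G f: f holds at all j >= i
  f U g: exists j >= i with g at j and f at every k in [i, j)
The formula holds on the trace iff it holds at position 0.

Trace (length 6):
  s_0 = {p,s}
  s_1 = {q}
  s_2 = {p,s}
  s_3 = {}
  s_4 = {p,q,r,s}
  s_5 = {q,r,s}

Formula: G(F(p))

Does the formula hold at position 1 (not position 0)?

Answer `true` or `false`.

s_0={p,s}: G(F(p))=False F(p)=True p=True
s_1={q}: G(F(p))=False F(p)=True p=False
s_2={p,s}: G(F(p))=False F(p)=True p=True
s_3={}: G(F(p))=False F(p)=True p=False
s_4={p,q,r,s}: G(F(p))=False F(p)=True p=True
s_5={q,r,s}: G(F(p))=False F(p)=False p=False
Evaluating at position 1: result = False

Answer: false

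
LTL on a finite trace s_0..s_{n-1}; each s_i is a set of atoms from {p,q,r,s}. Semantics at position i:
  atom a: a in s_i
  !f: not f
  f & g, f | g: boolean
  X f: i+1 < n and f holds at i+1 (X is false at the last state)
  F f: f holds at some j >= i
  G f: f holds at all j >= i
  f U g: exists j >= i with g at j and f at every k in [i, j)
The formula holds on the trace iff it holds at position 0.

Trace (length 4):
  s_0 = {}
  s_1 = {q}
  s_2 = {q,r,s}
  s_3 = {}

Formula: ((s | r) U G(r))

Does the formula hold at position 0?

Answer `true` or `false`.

Answer: false

Derivation:
s_0={}: ((s | r) U G(r))=False (s | r)=False s=False r=False G(r)=False
s_1={q}: ((s | r) U G(r))=False (s | r)=False s=False r=False G(r)=False
s_2={q,r,s}: ((s | r) U G(r))=False (s | r)=True s=True r=True G(r)=False
s_3={}: ((s | r) U G(r))=False (s | r)=False s=False r=False G(r)=False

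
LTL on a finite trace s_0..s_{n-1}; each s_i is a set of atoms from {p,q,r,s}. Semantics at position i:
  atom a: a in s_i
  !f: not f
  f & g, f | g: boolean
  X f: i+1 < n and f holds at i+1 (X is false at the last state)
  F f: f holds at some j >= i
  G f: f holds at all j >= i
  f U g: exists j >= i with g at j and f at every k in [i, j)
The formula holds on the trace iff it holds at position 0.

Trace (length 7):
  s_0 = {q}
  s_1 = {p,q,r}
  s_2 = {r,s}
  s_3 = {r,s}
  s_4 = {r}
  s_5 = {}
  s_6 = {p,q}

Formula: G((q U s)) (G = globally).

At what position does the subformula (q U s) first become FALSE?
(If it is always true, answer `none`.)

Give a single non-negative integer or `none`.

Answer: 4

Derivation:
s_0={q}: (q U s)=True q=True s=False
s_1={p,q,r}: (q U s)=True q=True s=False
s_2={r,s}: (q U s)=True q=False s=True
s_3={r,s}: (q U s)=True q=False s=True
s_4={r}: (q U s)=False q=False s=False
s_5={}: (q U s)=False q=False s=False
s_6={p,q}: (q U s)=False q=True s=False
G((q U s)) holds globally = False
First violation at position 4.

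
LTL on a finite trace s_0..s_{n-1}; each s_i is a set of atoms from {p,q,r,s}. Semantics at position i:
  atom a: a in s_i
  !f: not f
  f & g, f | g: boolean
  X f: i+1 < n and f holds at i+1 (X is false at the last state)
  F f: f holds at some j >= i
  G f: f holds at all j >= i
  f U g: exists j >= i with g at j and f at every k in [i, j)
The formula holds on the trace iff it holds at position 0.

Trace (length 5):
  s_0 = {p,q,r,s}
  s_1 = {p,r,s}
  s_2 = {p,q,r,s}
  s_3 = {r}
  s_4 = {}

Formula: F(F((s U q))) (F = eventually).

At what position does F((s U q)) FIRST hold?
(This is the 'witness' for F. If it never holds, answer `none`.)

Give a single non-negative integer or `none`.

s_0={p,q,r,s}: F((s U q))=True (s U q)=True s=True q=True
s_1={p,r,s}: F((s U q))=True (s U q)=True s=True q=False
s_2={p,q,r,s}: F((s U q))=True (s U q)=True s=True q=True
s_3={r}: F((s U q))=False (s U q)=False s=False q=False
s_4={}: F((s U q))=False (s U q)=False s=False q=False
F(F((s U q))) holds; first witness at position 0.

Answer: 0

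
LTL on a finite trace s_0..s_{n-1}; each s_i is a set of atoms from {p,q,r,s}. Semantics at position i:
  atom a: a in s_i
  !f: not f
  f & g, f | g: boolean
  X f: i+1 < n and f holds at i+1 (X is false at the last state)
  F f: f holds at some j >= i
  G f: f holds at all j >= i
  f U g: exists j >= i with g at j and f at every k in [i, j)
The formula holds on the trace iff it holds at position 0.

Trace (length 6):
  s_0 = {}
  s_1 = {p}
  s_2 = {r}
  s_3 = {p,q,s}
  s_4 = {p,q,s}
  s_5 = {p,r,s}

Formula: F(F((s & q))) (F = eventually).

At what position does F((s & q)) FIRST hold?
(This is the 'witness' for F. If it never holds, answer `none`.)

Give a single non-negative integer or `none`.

s_0={}: F((s & q))=True (s & q)=False s=False q=False
s_1={p}: F((s & q))=True (s & q)=False s=False q=False
s_2={r}: F((s & q))=True (s & q)=False s=False q=False
s_3={p,q,s}: F((s & q))=True (s & q)=True s=True q=True
s_4={p,q,s}: F((s & q))=True (s & q)=True s=True q=True
s_5={p,r,s}: F((s & q))=False (s & q)=False s=True q=False
F(F((s & q))) holds; first witness at position 0.

Answer: 0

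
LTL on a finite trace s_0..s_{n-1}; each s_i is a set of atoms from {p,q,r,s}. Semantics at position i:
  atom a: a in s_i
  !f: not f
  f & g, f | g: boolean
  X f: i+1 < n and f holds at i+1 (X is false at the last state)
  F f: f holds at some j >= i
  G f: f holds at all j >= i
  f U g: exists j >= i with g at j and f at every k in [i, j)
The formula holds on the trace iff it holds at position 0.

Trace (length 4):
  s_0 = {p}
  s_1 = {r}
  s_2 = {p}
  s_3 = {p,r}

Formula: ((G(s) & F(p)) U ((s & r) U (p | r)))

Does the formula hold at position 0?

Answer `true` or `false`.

s_0={p}: ((G(s) & F(p)) U ((s & r) U (p | r)))=True (G(s) & F(p))=False G(s)=False s=False F(p)=True p=True ((s & r) U (p | r))=True (s & r)=False r=False (p | r)=True
s_1={r}: ((G(s) & F(p)) U ((s & r) U (p | r)))=True (G(s) & F(p))=False G(s)=False s=False F(p)=True p=False ((s & r) U (p | r))=True (s & r)=False r=True (p | r)=True
s_2={p}: ((G(s) & F(p)) U ((s & r) U (p | r)))=True (G(s) & F(p))=False G(s)=False s=False F(p)=True p=True ((s & r) U (p | r))=True (s & r)=False r=False (p | r)=True
s_3={p,r}: ((G(s) & F(p)) U ((s & r) U (p | r)))=True (G(s) & F(p))=False G(s)=False s=False F(p)=True p=True ((s & r) U (p | r))=True (s & r)=False r=True (p | r)=True

Answer: true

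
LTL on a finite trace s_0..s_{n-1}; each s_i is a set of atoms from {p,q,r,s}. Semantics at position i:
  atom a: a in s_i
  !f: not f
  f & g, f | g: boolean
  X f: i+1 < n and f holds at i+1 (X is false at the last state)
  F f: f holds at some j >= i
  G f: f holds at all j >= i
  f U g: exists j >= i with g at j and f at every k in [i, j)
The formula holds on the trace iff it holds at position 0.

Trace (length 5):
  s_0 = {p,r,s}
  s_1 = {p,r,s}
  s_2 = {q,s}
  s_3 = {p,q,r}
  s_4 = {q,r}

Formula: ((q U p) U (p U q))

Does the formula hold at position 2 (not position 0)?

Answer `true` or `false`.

Answer: true

Derivation:
s_0={p,r,s}: ((q U p) U (p U q))=True (q U p)=True q=False p=True (p U q)=True
s_1={p,r,s}: ((q U p) U (p U q))=True (q U p)=True q=False p=True (p U q)=True
s_2={q,s}: ((q U p) U (p U q))=True (q U p)=True q=True p=False (p U q)=True
s_3={p,q,r}: ((q U p) U (p U q))=True (q U p)=True q=True p=True (p U q)=True
s_4={q,r}: ((q U p) U (p U q))=True (q U p)=False q=True p=False (p U q)=True
Evaluating at position 2: result = True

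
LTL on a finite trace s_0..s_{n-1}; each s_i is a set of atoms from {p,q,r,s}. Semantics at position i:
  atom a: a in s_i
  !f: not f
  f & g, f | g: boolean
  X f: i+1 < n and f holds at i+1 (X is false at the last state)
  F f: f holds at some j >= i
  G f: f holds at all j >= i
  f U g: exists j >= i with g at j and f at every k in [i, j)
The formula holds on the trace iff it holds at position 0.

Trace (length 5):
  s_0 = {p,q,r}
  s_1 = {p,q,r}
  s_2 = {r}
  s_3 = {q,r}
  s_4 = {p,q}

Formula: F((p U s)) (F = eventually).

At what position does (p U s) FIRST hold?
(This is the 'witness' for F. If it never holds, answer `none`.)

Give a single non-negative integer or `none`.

Answer: none

Derivation:
s_0={p,q,r}: (p U s)=False p=True s=False
s_1={p,q,r}: (p U s)=False p=True s=False
s_2={r}: (p U s)=False p=False s=False
s_3={q,r}: (p U s)=False p=False s=False
s_4={p,q}: (p U s)=False p=True s=False
F((p U s)) does not hold (no witness exists).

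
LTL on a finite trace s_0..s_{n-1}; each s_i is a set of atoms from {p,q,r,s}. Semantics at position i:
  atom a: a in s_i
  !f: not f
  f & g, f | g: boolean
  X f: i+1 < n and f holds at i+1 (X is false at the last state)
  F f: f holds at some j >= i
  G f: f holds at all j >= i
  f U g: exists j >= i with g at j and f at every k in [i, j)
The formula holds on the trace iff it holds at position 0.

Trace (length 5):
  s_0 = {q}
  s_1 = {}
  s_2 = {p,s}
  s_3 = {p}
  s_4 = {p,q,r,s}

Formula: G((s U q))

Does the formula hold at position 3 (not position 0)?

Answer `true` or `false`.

s_0={q}: G((s U q))=False (s U q)=True s=False q=True
s_1={}: G((s U q))=False (s U q)=False s=False q=False
s_2={p,s}: G((s U q))=False (s U q)=False s=True q=False
s_3={p}: G((s U q))=False (s U q)=False s=False q=False
s_4={p,q,r,s}: G((s U q))=True (s U q)=True s=True q=True
Evaluating at position 3: result = False

Answer: false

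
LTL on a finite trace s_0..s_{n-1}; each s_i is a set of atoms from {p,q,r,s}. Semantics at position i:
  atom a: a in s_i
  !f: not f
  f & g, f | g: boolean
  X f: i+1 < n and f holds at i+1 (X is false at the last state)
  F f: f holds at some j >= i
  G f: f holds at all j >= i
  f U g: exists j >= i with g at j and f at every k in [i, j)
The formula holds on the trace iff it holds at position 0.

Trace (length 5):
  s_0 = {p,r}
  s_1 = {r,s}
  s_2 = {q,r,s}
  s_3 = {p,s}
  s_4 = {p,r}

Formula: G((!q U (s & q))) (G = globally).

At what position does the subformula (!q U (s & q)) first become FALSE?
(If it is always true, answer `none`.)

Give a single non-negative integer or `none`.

s_0={p,r}: (!q U (s & q))=True !q=True q=False (s & q)=False s=False
s_1={r,s}: (!q U (s & q))=True !q=True q=False (s & q)=False s=True
s_2={q,r,s}: (!q U (s & q))=True !q=False q=True (s & q)=True s=True
s_3={p,s}: (!q U (s & q))=False !q=True q=False (s & q)=False s=True
s_4={p,r}: (!q U (s & q))=False !q=True q=False (s & q)=False s=False
G((!q U (s & q))) holds globally = False
First violation at position 3.

Answer: 3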